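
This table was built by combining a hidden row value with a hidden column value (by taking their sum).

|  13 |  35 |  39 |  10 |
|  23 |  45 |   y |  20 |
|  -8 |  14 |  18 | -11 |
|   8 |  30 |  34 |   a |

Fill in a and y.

The difference between any two rows is the same in every column — this is an addition table with the headers hidden.
Row 4 minus row 1 is 8 − 13 = -5, so its entry in column 4 is 10 + (-5) = 5.
Row 2 minus row 1 is 23 − 13 = 10, so its entry in column 3 is 39 + 10 = 49.

a = 5, y = 49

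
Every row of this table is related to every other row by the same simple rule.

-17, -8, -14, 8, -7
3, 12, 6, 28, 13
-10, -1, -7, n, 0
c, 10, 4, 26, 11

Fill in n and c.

n = 15, c = 1

The difference between any two rows is the same in every column — this is an addition table with the headers hidden.
Row 3 minus row 1 is -7 − (-14) = 7, so its entry in column 4 is 8 + 7 = 15.
Row 4 minus row 1 is 4 − (-14) = 18, so its entry in column 1 is -17 + 18 = 1.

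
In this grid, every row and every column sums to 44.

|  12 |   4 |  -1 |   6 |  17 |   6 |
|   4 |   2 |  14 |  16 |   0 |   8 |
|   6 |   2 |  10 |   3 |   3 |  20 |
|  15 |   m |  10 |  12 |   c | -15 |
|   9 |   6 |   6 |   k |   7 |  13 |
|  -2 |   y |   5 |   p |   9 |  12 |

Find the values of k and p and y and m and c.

Column 5: 17 + 0 + 3 + 7 + 9 = 36, so its missing entry is 44 − 36 = 8.
Row 5: 9 + 6 + 6 + 7 + 13 = 41, so its missing entry is 44 − 41 = 3.
Row 4: 15 + 10 + 12 + 8 − 15 = 30, so its missing entry is 44 − 30 = 14.
Column 2: 4 + 2 + 2 + 14 + 6 = 28, so its missing entry is 44 − 28 = 16.
Row 6: -2 + 16 + 5 + 9 + 12 = 40, so its missing entry is 44 − 40 = 4.

k = 3, p = 4, y = 16, m = 14, c = 8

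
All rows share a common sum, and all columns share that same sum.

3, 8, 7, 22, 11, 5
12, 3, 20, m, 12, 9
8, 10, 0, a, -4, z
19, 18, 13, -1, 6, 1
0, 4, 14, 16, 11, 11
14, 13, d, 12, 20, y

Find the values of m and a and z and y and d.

Rows 1 and 4 both sum to 56, so that's the common total.
Row 2 has 12 + 3 + 20 + 12 + 9 = 56; the blank must be 56 − 56 = 0.
Column 4 has 22 + 0 − 1 + 16 + 12 = 49; the blank must be 56 − 49 = 7.
Row 3 has 8 + 10 + 0 + 7 − 4 = 21; the blank must be 56 − 21 = 35.
Column 6 has 5 + 9 + 35 + 1 + 11 = 61; the blank must be 56 − 61 = -5.
Row 6 has 14 + 13 + 12 + 20 − 5 = 54; the blank must be 56 − 54 = 2.

m = 0, a = 7, z = 35, y = -5, d = 2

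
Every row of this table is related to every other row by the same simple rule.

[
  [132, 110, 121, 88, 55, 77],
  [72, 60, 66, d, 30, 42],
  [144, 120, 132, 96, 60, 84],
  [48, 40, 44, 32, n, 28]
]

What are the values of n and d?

n = 20, d = 48

Each row is a constant multiple of every other row — this is a multiplication table with the headers hidden.
Row 4 is 44/121 = 4/11 times row 1, so its entry in column 5 is 55 × 4/11 = 20.
Row 2 is 66/121 = 6/11 times row 1, so its entry in column 4 is 88 × 6/11 = 48.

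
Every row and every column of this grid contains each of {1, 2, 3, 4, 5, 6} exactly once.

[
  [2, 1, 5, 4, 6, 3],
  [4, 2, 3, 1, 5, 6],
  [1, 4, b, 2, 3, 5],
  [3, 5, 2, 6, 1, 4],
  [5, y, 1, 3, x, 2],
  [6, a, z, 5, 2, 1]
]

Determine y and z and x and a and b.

Cell (5,5): column 5 already has {1, 2, 3, 5, 6} → 4.
For row 3, column 3: row 3 already has {1, 2, 3, 4, 5}; that leaves 6.
Cell (5,2): row 5 already has {1, 2, 3, 4, 5} → 6.
For row 6, column 2: column 2 already has {1, 2, 4, 5, 6}; that leaves 3.
At (row 6, col 3): row 6 already has {1, 2, 3, 5, 6}, so the value is 4.

y = 6, z = 4, x = 4, a = 3, b = 6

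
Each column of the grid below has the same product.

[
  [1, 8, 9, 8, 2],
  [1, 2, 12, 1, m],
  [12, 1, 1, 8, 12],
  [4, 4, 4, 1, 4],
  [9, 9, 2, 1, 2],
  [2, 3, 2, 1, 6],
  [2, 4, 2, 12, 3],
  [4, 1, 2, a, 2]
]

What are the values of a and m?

Columns 1 and 2 each multiply to 6912, so every column has product 6912.
Column 4: 8×1×8×1×1×1×12 = 768, so the missing entry is 6912 ÷ 768 = 9.
Column 5: 2×12×4×2×6×3×2 = 6912, so the missing entry is 6912 ÷ 6912 = 1.

a = 9, m = 1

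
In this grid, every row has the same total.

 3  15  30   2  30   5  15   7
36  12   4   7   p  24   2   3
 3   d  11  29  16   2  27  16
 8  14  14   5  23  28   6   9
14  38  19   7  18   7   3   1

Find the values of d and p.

d = 3, p = 19

Row 4 sums to 107 and so does row 5; that's the common total.
In row 3 the known cells total 104, leaving 107 − 104 = 3.
In row 2 the known cells total 88, leaving 107 − 88 = 19.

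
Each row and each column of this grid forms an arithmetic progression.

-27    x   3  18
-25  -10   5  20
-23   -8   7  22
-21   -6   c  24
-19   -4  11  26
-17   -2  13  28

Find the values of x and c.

Along each row the entries change by 15 per step; down each column they change by 2.
Row 1: from -27 at column 1, stepping by 15 to column 2 gives -12.
Row 4: from -21 at column 1, stepping by 15 to column 3 gives 9.

x = -12, c = 9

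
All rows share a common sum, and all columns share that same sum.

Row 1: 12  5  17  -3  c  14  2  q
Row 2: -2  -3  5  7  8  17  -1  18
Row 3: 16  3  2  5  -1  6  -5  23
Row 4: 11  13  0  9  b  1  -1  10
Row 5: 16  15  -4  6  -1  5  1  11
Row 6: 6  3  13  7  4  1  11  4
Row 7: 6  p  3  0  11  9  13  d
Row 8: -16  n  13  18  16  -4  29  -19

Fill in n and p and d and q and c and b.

Rows 2 and 3 both sum to 49, so that's the common total.
Row 8 has -16 + 13 + 18 + 16 − 4 + 29 − 19 = 37; the blank must be 49 − 37 = 12.
Row 4 has 11 + 13 + 0 + 9 + 1 − 1 + 10 = 43; the blank must be 49 − 43 = 6.
Column 5 has 8 − 1 + 6 − 1 + 4 + 11 + 16 = 43; the blank must be 49 − 43 = 6.
Row 1 has 12 + 5 + 17 − 3 + 6 + 14 + 2 = 53; the blank must be 49 − 53 = -4.
Column 2 has 5 − 3 + 3 + 13 + 15 + 3 + 12 = 48; the blank must be 49 − 48 = 1.
Row 7 has 6 + 1 + 3 + 0 + 11 + 9 + 13 = 43; the blank must be 49 − 43 = 6.

n = 12, p = 1, d = 6, q = -4, c = 6, b = 6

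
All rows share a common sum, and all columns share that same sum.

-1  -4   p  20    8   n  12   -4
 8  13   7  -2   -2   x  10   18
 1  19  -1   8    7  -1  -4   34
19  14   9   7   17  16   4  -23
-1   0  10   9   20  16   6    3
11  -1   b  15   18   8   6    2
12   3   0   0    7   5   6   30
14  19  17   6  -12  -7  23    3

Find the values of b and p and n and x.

b = 4, p = 17, n = 15, x = 11

Rows 3 and 4 both sum to 63, so that's the common total.
The known cells in row 2 total 52, leaving 63 − 52 = 11 for the blank.
The known cells in column 6 total 48, leaving 63 − 48 = 15 for the blank.
The known cells in row 1 total 46, leaving 63 − 46 = 17 for the blank.
The known cells in row 6 total 59, leaving 63 − 59 = 4 for the blank.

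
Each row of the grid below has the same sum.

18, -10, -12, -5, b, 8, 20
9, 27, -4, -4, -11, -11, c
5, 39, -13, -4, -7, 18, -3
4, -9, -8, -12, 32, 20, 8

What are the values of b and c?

Row 3 sums to 35 and so does row 4; that's the common total.
In row 1 the known cells total 19, leaving 35 − 19 = 16.
In row 2 the known cells total 6, leaving 35 − 6 = 29.

b = 16, c = 29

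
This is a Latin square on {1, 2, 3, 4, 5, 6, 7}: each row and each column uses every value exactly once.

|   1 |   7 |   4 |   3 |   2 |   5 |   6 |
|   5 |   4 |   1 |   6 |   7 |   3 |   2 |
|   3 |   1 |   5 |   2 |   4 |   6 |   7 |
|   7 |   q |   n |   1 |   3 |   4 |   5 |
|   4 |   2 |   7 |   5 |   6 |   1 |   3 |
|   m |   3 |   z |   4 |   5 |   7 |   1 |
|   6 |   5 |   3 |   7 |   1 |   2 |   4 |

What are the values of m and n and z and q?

Cell (4,2): column 2 already has {1, 2, 3, 4, 5, 7} → 6.
Cell (4,3): row 4 already has {1, 3, 4, 5, 6, 7} → 2.
Cell (6,1): column 1 already has {1, 3, 4, 5, 6, 7} → 2.
For row 6, column 3: row 6 already has {1, 2, 3, 4, 5, 7}; that leaves 6.

m = 2, n = 2, z = 6, q = 6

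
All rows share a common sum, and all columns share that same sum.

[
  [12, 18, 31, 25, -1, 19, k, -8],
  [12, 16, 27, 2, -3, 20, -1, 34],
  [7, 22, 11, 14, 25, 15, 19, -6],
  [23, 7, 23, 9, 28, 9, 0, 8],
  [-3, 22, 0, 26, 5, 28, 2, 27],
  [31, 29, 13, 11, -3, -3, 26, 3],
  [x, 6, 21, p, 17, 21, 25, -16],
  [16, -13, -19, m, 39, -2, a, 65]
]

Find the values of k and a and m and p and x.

Rows 2 and 3 both sum to 107, so that's the common total.
The known cells in row 1 total 96, leaving 107 − 96 = 11 for the blank.
The known cells in column 7 total 82, leaving 107 − 82 = 25 for the blank.
The known cells in row 8 total 111, leaving 107 − 111 = -4 for the blank.
The known cells in column 1 total 98, leaving 107 − 98 = 9 for the blank.
The known cells in row 7 total 83, leaving 107 − 83 = 24 for the blank.

k = 11, a = 25, m = -4, p = 24, x = 9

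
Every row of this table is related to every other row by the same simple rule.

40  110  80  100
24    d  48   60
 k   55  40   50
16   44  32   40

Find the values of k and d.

Each row is a constant multiple of every other row — this is a multiplication table with the headers hidden.
Row 3 is 40/80 = 1/2 times row 1, so its entry in column 1 is 40 × 1/2 = 20.
Row 2 is 48/80 = 3/5 times row 1, so its entry in column 2 is 110 × 3/5 = 66.

k = 20, d = 66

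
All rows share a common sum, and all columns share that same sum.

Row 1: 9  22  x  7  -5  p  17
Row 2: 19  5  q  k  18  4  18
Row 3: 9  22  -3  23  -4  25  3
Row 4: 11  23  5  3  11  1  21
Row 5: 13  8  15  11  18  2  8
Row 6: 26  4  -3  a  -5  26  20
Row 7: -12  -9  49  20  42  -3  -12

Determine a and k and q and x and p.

Rows 3 and 4 both sum to 75, so that's the common total.
The known cells in column 6 total 55, leaving 75 − 55 = 20 for the blank.
The known cells in row 1 total 70, leaving 75 − 70 = 5 for the blank.
The known cells in column 3 total 68, leaving 75 − 68 = 7 for the blank.
The known cells in row 6 total 68, leaving 75 − 68 = 7 for the blank.
The known cells in row 2 total 71, leaving 75 − 71 = 4 for the blank.

a = 7, k = 4, q = 7, x = 5, p = 20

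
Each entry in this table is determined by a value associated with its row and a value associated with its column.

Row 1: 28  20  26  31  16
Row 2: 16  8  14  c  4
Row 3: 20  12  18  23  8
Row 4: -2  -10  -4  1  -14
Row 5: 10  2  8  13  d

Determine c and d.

The difference between any two rows is the same in every column — this is an addition table with the headers hidden.
Row 2 minus row 1 is 14 − 26 = -12, so its entry in column 4 is 31 + (-12) = 19.
Row 5 minus row 1 is 8 − 26 = -18, so its entry in column 5 is 16 + (-18) = -2.

c = 19, d = -2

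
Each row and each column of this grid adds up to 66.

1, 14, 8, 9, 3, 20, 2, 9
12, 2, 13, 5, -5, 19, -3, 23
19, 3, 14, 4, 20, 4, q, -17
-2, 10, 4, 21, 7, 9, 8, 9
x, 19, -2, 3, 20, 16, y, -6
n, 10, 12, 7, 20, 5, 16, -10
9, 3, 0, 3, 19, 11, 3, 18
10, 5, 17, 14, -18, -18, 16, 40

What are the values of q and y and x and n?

The known cells in row 6 total 60, leaving 66 − 60 = 6 for the blank.
The known cells in column 1 total 55, leaving 66 − 55 = 11 for the blank.
The known cells in row 5 total 61, leaving 66 − 61 = 5 for the blank.
The known cells in row 3 total 47, leaving 66 − 47 = 19 for the blank.

q = 19, y = 5, x = 11, n = 6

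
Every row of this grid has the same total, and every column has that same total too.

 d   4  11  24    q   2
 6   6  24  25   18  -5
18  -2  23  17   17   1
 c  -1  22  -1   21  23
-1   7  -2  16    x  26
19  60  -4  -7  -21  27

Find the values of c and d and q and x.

Rows 2 and 3 both sum to 74, so that's the common total.
Row 5: -1 + 7 − 2 + 16 + 26 = 46, so its missing entry is 74 − 46 = 28.
Column 5: 18 + 17 + 21 + 28 − 21 = 63, so its missing entry is 74 − 63 = 11.
Row 1: 4 + 11 + 24 + 11 + 2 = 52, so its missing entry is 74 − 52 = 22.
Row 4: -1 + 22 − 1 + 21 + 23 = 64, so its missing entry is 74 − 64 = 10.

c = 10, d = 22, q = 11, x = 28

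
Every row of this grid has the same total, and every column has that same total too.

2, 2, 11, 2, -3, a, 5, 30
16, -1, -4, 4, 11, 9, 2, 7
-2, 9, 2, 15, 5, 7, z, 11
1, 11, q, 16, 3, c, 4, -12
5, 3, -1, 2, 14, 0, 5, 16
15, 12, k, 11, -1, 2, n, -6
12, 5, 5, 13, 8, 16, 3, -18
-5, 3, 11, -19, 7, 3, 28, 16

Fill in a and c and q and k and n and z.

Rows 2 and 5 both sum to 44, so that's the common total.
The known cells in row 3 total 47, leaving 44 − 47 = -3 for the blank.
The known cells in column 7 total 44, leaving 44 − 44 = 0 for the blank.
The known cells in row 1 total 49, leaving 44 − 49 = -5 for the blank.
The known cells in column 6 total 32, leaving 44 − 32 = 12 for the blank.
The known cells in row 4 total 35, leaving 44 − 35 = 9 for the blank.
The known cells in row 6 total 33, leaving 44 − 33 = 11 for the blank.

a = -5, c = 12, q = 9, k = 11, n = 0, z = -3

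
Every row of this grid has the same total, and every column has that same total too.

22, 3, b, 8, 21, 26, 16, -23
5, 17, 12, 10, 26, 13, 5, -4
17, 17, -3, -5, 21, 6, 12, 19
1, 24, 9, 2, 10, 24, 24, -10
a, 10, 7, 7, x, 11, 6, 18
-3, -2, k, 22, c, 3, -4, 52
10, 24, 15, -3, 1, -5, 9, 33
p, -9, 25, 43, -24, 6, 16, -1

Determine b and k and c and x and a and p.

b = 11, k = 8, c = 8, x = 21, a = 4, p = 28

Rows 2 and 3 both sum to 84, so that's the common total.
The known cells in row 8 total 56, leaving 84 − 56 = 28 for the blank.
The known cells in column 1 total 80, leaving 84 − 80 = 4 for the blank.
The known cells in row 5 total 63, leaving 84 − 63 = 21 for the blank.
The known cells in column 5 total 76, leaving 84 − 76 = 8 for the blank.
The known cells in row 1 total 73, leaving 84 − 73 = 11 for the blank.
The known cells in row 6 total 76, leaving 84 − 76 = 8 for the blank.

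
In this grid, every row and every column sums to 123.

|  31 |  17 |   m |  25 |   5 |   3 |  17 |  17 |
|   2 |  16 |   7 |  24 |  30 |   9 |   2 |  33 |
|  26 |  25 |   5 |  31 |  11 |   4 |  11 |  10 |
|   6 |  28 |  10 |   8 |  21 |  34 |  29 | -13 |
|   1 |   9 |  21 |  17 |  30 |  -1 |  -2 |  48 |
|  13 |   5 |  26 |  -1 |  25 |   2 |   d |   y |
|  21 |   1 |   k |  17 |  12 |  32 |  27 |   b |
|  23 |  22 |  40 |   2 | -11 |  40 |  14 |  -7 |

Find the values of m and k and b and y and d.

Row 1: 31 + 17 + 25 + 5 + 3 + 17 + 17 = 115, so its missing entry is 123 − 115 = 8.
Column 3: 8 + 7 + 5 + 10 + 21 + 26 + 40 = 117, so its missing entry is 123 − 117 = 6.
Row 7: 21 + 1 + 6 + 17 + 12 + 32 + 27 = 116, so its missing entry is 123 − 116 = 7.
Column 8: 17 + 33 + 10 − 13 + 48 + 7 − 7 = 95, so its missing entry is 123 − 95 = 28.
Row 6: 13 + 5 + 26 − 1 + 25 + 2 + 28 = 98, so its missing entry is 123 − 98 = 25.

m = 8, k = 6, b = 7, y = 28, d = 25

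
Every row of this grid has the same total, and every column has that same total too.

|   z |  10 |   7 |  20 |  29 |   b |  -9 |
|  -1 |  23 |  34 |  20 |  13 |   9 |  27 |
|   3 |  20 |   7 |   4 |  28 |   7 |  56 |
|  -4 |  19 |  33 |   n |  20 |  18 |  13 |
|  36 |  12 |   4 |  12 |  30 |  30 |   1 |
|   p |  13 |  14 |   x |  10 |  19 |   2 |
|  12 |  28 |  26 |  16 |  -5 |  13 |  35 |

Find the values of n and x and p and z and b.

Rows 2 and 3 both sum to 125, so that's the common total.
The known cells in row 4 total 99, leaving 125 − 99 = 26 for the blank.
The known cells in column 6 total 96, leaving 125 − 96 = 29 for the blank.
The known cells in row 1 total 86, leaving 125 − 86 = 39 for the blank.
The known cells in column 1 total 85, leaving 125 − 85 = 40 for the blank.
The known cells in row 6 total 98, leaving 125 − 98 = 27 for the blank.

n = 26, x = 27, p = 40, z = 39, b = 29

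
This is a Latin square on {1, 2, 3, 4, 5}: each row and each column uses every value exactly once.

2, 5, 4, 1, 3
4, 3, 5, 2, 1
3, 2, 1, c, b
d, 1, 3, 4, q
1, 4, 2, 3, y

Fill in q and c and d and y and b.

q = 2, c = 5, d = 5, y = 5, b = 4

At (row 5, col 5): row 5 already has {1, 2, 3, 4}, so the value is 5.
At (row 4, col 1): column 1 already has {1, 2, 3, 4}, so the value is 5.
Cell (4,5): row 4 already has {1, 3, 4, 5} → 2.
Cell (3,5): column 5 already has {1, 2, 3, 5} → 4.
Cell (3,4): row 3 already has {1, 2, 3, 4} → 5.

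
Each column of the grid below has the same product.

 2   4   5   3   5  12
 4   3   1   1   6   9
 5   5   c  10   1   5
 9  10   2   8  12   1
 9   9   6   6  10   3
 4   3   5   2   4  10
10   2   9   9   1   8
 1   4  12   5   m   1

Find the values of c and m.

Columns 4 and 6 each multiply to 129600, so every column has product 129600.
Column 3: 5×1×2×6×5×9×12 = 32400, so the missing entry is 129600 ÷ 32400 = 4.
Column 5: 5×6×1×12×10×4×1 = 14400, so the missing entry is 129600 ÷ 14400 = 9.

c = 4, m = 9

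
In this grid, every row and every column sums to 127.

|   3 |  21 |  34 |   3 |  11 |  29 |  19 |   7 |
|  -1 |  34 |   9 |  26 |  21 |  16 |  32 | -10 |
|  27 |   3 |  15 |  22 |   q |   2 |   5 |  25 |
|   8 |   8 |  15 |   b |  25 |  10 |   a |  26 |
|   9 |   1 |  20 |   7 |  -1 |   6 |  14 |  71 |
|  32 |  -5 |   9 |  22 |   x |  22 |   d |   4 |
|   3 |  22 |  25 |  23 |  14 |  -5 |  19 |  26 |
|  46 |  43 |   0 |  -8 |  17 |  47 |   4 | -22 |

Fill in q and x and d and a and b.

Row 3: 27 + 3 + 15 + 22 + 2 + 5 + 25 = 99, so its missing entry is 127 − 99 = 28.
Column 5: 11 + 21 + 28 + 25 − 1 + 14 + 17 = 115, so its missing entry is 127 − 115 = 12.
Column 4: 3 + 26 + 22 + 7 + 22 + 23 − 8 = 95, so its missing entry is 127 − 95 = 32.
Row 6: 32 − 5 + 9 + 22 + 12 + 22 + 4 = 96, so its missing entry is 127 − 96 = 31.
Row 4: 8 + 8 + 15 + 32 + 25 + 10 + 26 = 124, so its missing entry is 127 − 124 = 3.

q = 28, x = 12, d = 31, a = 3, b = 32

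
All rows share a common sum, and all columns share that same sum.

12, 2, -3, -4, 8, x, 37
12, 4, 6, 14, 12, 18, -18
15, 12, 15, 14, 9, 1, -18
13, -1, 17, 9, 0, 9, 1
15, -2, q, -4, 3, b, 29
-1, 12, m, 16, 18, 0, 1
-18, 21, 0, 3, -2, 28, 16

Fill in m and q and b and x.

Rows 2 and 3 both sum to 48, so that's the common total.
The known cells in row 1 total 52, leaving 48 − 52 = -4 for the blank.
The known cells in column 6 total 52, leaving 48 − 52 = -4 for the blank.
The known cells in row 5 total 37, leaving 48 − 37 = 11 for the blank.
The known cells in row 6 total 46, leaving 48 − 46 = 2 for the blank.

m = 2, q = 11, b = -4, x = -4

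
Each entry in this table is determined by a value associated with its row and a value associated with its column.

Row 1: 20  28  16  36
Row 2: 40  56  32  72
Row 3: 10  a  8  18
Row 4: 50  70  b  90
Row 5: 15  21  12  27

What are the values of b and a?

b = 40, a = 14

Each row is a constant multiple of every other row — this is a multiplication table with the headers hidden.
Row 4 is 50/20 = 5/2 times row 1, so its entry in column 3 is 16 × 5/2 = 40.
Row 3 is 10/20 = 1/2 times row 1, so its entry in column 2 is 28 × 1/2 = 14.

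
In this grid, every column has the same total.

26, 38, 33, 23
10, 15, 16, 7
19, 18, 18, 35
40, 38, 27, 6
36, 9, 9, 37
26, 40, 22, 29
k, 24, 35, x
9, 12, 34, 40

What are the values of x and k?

The complete columns each total 194.
Column 4 is missing 194 − 177 = 17 (since 23 + 7 + 35 + 6 + 37 + 29 + 40 = 177).
Column 1 is missing 194 − 166 = 28 (since 26 + 10 + 19 + 40 + 36 + 26 + 9 = 166).

x = 17, k = 28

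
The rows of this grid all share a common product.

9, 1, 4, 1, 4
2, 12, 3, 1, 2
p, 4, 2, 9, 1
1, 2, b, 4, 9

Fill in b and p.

b = 2, p = 2

Rows 1 and 2 each multiply to 144, so every row has product 144.
Row 4: 1×2×4×9 = 72, so the missing entry is 144 ÷ 72 = 2.
Row 3: 4×2×9×1 = 72, so the missing entry is 144 ÷ 72 = 2.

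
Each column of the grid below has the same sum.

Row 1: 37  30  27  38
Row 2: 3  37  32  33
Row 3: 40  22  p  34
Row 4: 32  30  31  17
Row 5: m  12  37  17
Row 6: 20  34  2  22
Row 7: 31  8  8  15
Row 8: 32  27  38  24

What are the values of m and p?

m = 5, p = 25

The complete columns each total 200.
Column 1 is missing 200 − 195 = 5 (since 37 + 3 + 40 + 32 + 20 + 31 + 32 = 195).
Column 3 is missing 200 − 175 = 25 (since 27 + 32 + 31 + 37 + 2 + 8 + 38 = 175).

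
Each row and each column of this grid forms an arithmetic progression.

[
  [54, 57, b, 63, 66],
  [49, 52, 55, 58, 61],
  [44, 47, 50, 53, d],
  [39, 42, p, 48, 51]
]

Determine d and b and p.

d = 56, b = 60, p = 45

Along each row the entries change by 3 per step; down each column they change by -5.
Row 3: from 44 at column 1, stepping by 3 to column 5 gives 56.
Row 1: from 54 at column 1, stepping by 3 to column 3 gives 60.
Row 4: from 39 at column 1, stepping by 3 to column 3 gives 45.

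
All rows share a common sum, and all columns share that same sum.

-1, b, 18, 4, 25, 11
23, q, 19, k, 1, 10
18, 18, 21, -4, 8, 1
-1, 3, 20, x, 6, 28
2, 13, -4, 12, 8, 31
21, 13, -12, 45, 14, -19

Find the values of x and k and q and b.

x = 6, k = -1, q = 10, b = 5

Rows 3 and 5 both sum to 62, so that's the common total.
Row 1 has -1 + 18 + 4 + 25 + 11 = 57; the blank must be 62 − 57 = 5.
Column 2 has 5 + 18 + 3 + 13 + 13 = 52; the blank must be 62 − 52 = 10.
Row 4 has -1 + 3 + 20 + 6 + 28 = 56; the blank must be 62 − 56 = 6.
Row 2 has 23 + 10 + 19 + 1 + 10 = 63; the blank must be 62 − 63 = -1.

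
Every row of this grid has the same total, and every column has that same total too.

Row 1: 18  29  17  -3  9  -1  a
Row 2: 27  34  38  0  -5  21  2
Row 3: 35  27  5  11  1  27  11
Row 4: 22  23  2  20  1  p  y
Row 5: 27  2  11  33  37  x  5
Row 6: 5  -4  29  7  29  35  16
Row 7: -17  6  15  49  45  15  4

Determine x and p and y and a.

x = 2, p = 18, y = 31, a = 48

Rows 2 and 3 both sum to 117, so that's the common total.
Row 5 has 27 + 2 + 11 + 33 + 37 + 5 = 115; the blank must be 117 − 115 = 2.
Row 1 has 18 + 29 + 17 − 3 + 9 − 1 = 69; the blank must be 117 − 69 = 48.
Column 6 has -1 + 21 + 27 + 2 + 35 + 15 = 99; the blank must be 117 − 99 = 18.
Row 4 has 22 + 23 + 2 + 20 + 1 + 18 = 86; the blank must be 117 − 86 = 31.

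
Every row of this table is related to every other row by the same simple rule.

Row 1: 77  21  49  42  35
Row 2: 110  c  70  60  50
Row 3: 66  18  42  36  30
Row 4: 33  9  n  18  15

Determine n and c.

Each row is a constant multiple of every other row — this is a multiplication table with the headers hidden.
Row 4 is 33/77 = 3/7 times row 1, so its entry in column 3 is 49 × 3/7 = 21.
Row 2 is 110/77 = 10/7 times row 1, so its entry in column 2 is 21 × 10/7 = 30.

n = 21, c = 30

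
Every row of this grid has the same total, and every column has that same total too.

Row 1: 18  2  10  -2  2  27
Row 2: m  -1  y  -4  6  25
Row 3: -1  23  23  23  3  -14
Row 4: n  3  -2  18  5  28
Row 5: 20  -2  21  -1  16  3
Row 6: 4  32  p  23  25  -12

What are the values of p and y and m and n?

p = -15, y = 20, m = 11, n = 5

Rows 1 and 3 both sum to 57, so that's the common total.
Row 4 has 3 − 2 + 18 + 5 + 28 = 52; the blank must be 57 − 52 = 5.
Column 1 has 18 − 1 + 5 + 20 + 4 = 46; the blank must be 57 − 46 = 11.
Row 2 has 11 − 1 − 4 + 6 + 25 = 37; the blank must be 57 − 37 = 20.
Row 6 has 4 + 32 + 23 + 25 − 12 = 72; the blank must be 57 − 72 = -15.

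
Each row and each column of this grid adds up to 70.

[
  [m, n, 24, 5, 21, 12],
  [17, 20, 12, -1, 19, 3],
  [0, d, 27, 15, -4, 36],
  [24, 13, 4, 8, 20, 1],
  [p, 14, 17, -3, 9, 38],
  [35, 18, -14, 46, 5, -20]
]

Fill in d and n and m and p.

d = -4, n = 9, m = -1, p = -5

The known cells in row 5 total 75, leaving 70 − 75 = -5 for the blank.
The known cells in row 3 total 74, leaving 70 − 74 = -4 for the blank.
The known cells in column 2 total 61, leaving 70 − 61 = 9 for the blank.
The known cells in row 1 total 71, leaving 70 − 71 = -1 for the blank.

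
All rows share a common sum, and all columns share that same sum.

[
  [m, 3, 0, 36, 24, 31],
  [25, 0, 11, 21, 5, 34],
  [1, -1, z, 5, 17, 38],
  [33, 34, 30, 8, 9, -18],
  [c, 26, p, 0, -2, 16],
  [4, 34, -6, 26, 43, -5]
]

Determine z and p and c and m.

z = 36, p = 25, c = 31, m = 2

Rows 2 and 4 both sum to 96, so that's the common total.
The known cells in row 1 total 94, leaving 96 − 94 = 2 for the blank.
The known cells in column 1 total 65, leaving 96 − 65 = 31 for the blank.
The known cells in row 5 total 71, leaving 96 − 71 = 25 for the blank.
The known cells in row 3 total 60, leaving 96 − 60 = 36 for the blank.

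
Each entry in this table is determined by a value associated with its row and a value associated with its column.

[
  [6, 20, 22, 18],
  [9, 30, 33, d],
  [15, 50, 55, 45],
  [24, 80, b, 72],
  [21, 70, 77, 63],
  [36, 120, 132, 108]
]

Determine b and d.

Each row is a constant multiple of every other row — this is a multiplication table with the headers hidden.
Row 4 is 24/6 = 4/1 times row 1, so its entry in column 3 is 22 × 4/1 = 88.
Row 2 is 9/6 = 3/2 times row 1, so its entry in column 4 is 18 × 3/2 = 27.

b = 88, d = 27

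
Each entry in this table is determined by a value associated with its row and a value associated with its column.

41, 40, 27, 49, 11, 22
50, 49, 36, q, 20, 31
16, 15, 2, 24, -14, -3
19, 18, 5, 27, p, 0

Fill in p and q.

The difference between any two rows is the same in every column — this is an addition table with the headers hidden.
Row 4 minus row 1 is 0 − 22 = -22, so its entry in column 5 is 11 + (-22) = -11.
Row 2 minus row 1 is 31 − 22 = 9, so its entry in column 4 is 49 + 9 = 58.

p = -11, q = 58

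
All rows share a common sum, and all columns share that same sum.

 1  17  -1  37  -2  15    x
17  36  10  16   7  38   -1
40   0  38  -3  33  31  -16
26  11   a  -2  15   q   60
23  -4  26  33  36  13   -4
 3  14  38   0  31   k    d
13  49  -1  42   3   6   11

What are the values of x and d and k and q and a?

x = 56, d = 17, k = 20, q = 0, a = 13

Rows 2 and 3 both sum to 123, so that's the common total.
Row 1: 1 + 17 − 1 + 37 − 2 + 15 = 67, so its missing entry is 123 − 67 = 56.
Column 7: 56 − 1 − 16 + 60 − 4 + 11 = 106, so its missing entry is 123 − 106 = 17.
Row 6: 3 + 14 + 38 + 0 + 31 + 17 = 103, so its missing entry is 123 − 103 = 20.
Column 3: -1 + 10 + 38 + 26 + 38 − 1 = 110, so its missing entry is 123 − 110 = 13.
Row 4: 26 + 11 + 13 − 2 + 15 + 60 = 123, so its missing entry is 123 − 123 = 0.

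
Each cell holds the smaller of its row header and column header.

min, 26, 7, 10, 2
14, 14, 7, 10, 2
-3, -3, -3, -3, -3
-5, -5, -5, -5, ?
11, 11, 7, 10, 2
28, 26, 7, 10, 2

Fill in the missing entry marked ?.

-5

min(-5, 2) = -5.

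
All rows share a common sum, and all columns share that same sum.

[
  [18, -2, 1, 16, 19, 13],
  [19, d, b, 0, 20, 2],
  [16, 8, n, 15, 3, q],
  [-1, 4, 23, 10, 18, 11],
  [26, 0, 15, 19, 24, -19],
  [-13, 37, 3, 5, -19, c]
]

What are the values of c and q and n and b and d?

c = 52, q = 6, n = 17, b = 6, d = 18

Rows 1 and 4 both sum to 65, so that's the common total.
Row 6 has -13 + 37 + 3 + 5 − 19 = 13; the blank must be 65 − 13 = 52.
Column 2 has -2 + 8 + 4 + 0 + 37 = 47; the blank must be 65 − 47 = 18.
Row 2 has 19 + 18 + 0 + 20 + 2 = 59; the blank must be 65 − 59 = 6.
Column 3 has 1 + 6 + 23 + 15 + 3 = 48; the blank must be 65 − 48 = 17.
Row 3 has 16 + 8 + 17 + 15 + 3 = 59; the blank must be 65 − 59 = 6.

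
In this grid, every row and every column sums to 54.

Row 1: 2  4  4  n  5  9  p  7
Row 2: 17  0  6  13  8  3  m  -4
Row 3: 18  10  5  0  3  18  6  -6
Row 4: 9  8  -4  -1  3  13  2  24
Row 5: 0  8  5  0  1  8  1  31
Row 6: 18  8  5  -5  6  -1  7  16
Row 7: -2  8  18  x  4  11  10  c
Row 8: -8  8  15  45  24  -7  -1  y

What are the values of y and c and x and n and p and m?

y = -22, c = 8, x = -3, n = 5, p = 18, m = 11

Row 8 has -8 + 8 + 15 + 45 + 24 − 7 − 1 = 76; the blank must be 54 − 76 = -22.
Column 8 has 7 − 4 − 6 + 24 + 31 + 16 − 22 = 46; the blank must be 54 − 46 = 8.
Row 2 has 17 + 0 + 6 + 13 + 8 + 3 − 4 = 43; the blank must be 54 − 43 = 11.
Column 7 has 11 + 6 + 2 + 1 + 7 + 10 − 1 = 36; the blank must be 54 − 36 = 18.
Row 1 has 2 + 4 + 4 + 5 + 9 + 18 + 7 = 49; the blank must be 54 − 49 = 5.
Row 7 has -2 + 8 + 18 + 4 + 11 + 10 + 8 = 57; the blank must be 54 − 57 = -3.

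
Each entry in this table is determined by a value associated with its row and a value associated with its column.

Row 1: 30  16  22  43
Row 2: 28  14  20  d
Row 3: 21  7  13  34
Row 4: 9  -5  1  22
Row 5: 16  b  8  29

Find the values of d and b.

d = 41, b = 2

The difference between any two rows is the same in every column — this is an addition table with the headers hidden.
Row 2 minus row 1 is 20 − 22 = -2, so its entry in column 4 is 43 + (-2) = 41.
Row 5 minus row 1 is 8 − 22 = -14, so its entry in column 2 is 16 + (-14) = 2.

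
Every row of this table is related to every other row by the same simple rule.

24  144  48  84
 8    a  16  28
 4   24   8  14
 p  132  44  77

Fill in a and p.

Each row is a constant multiple of every other row — this is a multiplication table with the headers hidden.
Row 2 is 16/48 = 1/3 times row 1, so its entry in column 2 is 144 × 1/3 = 48.
Row 4 is 44/48 = 11/12 times row 1, so its entry in column 1 is 24 × 11/12 = 22.

a = 48, p = 22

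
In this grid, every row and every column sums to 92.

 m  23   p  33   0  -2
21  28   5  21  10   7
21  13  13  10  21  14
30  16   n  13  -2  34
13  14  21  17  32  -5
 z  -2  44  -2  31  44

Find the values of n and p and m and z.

The known cells in row 4 total 91, leaving 92 − 91 = 1 for the blank.
The known cells in row 6 total 115, leaving 92 − 115 = -23 for the blank.
The known cells in column 1 total 62, leaving 92 − 62 = 30 for the blank.
The known cells in row 1 total 84, leaving 92 − 84 = 8 for the blank.

n = 1, p = 8, m = 30, z = -23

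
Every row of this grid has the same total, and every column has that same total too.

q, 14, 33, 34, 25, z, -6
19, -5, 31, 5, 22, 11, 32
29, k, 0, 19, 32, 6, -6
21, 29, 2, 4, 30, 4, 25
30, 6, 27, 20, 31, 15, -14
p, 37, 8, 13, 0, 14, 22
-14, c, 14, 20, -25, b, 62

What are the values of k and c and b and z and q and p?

Rows 2 and 4 both sum to 115, so that's the common total.
The known cells in row 3 total 80, leaving 115 − 80 = 35 for the blank.
The known cells in column 2 total 116, leaving 115 − 116 = -1 for the blank.
The known cells in row 7 total 56, leaving 115 − 56 = 59 for the blank.
The known cells in row 6 total 94, leaving 115 − 94 = 21 for the blank.
The known cells in column 1 total 106, leaving 115 − 106 = 9 for the blank.
The known cells in row 1 total 109, leaving 115 − 109 = 6 for the blank.

k = 35, c = -1, b = 59, z = 6, q = 9, p = 21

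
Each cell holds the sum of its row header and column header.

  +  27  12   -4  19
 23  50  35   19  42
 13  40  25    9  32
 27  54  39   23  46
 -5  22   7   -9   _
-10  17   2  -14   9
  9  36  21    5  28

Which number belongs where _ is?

14

-5 + 19 = 14.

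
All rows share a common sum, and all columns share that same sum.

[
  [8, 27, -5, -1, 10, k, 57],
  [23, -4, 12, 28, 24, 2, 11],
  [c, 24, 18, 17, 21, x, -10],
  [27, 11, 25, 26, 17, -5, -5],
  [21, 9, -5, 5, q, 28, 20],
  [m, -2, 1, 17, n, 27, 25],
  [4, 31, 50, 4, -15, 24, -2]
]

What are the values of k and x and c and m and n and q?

k = 0, x = 20, c = 6, m = 7, n = 21, q = 18

Rows 2 and 4 both sum to 96, so that's the common total.
Row 5 has 21 + 9 − 5 + 5 + 28 + 20 = 78; the blank must be 96 − 78 = 18.
Column 5 has 10 + 24 + 21 + 17 + 18 − 15 = 75; the blank must be 96 − 75 = 21.
Row 6 has -2 + 1 + 17 + 21 + 27 + 25 = 89; the blank must be 96 − 89 = 7.
Column 1 has 8 + 23 + 27 + 21 + 7 + 4 = 90; the blank must be 96 − 90 = 6.
Row 1 has 8 + 27 − 5 − 1 + 10 + 57 = 96; the blank must be 96 − 96 = 0.
Row 3 has 6 + 24 + 18 + 17 + 21 − 10 = 76; the blank must be 96 − 76 = 20.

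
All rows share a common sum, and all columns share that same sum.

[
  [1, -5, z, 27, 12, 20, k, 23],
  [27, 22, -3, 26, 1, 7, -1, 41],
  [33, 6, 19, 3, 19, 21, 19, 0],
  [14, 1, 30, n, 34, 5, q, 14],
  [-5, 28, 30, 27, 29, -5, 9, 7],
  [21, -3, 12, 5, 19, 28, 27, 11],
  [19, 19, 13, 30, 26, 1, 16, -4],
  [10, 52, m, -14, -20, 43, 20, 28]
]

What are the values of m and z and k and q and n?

Rows 2 and 3 both sum to 120, so that's the common total.
Column 4: 27 + 26 + 3 + 27 + 5 + 30 − 14 = 104, so its missing entry is 120 − 104 = 16.
Row 8: 10 + 52 − 14 − 20 + 43 + 20 + 28 = 119, so its missing entry is 120 − 119 = 1.
Column 3: -3 + 19 + 30 + 30 + 12 + 13 + 1 = 102, so its missing entry is 120 − 102 = 18.
Row 1: 1 − 5 + 18 + 27 + 12 + 20 + 23 = 96, so its missing entry is 120 − 96 = 24.
Row 4: 14 + 1 + 30 + 16 + 34 + 5 + 14 = 114, so its missing entry is 120 − 114 = 6.

m = 1, z = 18, k = 24, q = 6, n = 16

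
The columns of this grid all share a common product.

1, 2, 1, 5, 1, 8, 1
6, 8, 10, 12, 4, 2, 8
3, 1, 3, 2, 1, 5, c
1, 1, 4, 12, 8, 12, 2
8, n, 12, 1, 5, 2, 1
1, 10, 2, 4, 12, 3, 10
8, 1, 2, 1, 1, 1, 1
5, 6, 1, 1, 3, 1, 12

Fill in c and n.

Columns 3 and 6 each multiply to 5760, so every column has product 5760.
Column 7: 1×8×2×1×10×1×12 = 1920, so the missing entry is 5760 ÷ 1920 = 3.
Column 2: 2×8×1×1×10×1×6 = 960, so the missing entry is 5760 ÷ 960 = 6.

c = 3, n = 6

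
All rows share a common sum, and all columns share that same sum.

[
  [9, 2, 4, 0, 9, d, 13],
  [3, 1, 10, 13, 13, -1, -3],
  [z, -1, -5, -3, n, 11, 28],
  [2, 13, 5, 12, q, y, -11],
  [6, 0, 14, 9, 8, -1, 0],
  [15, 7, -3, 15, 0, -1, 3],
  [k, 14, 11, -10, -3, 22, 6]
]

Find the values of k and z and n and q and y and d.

Rows 2 and 5 both sum to 36, so that's the common total.
The known cells in row 1 total 37, leaving 36 − 37 = -1 for the blank.
The known cells in row 7 total 40, leaving 36 − 40 = -4 for the blank.
The known cells in column 1 total 31, leaving 36 − 31 = 5 for the blank.
The known cells in row 3 total 35, leaving 36 − 35 = 1 for the blank.
The known cells in column 5 total 28, leaving 36 − 28 = 8 for the blank.
The known cells in row 4 total 29, leaving 36 − 29 = 7 for the blank.

k = -4, z = 5, n = 1, q = 8, y = 7, d = -1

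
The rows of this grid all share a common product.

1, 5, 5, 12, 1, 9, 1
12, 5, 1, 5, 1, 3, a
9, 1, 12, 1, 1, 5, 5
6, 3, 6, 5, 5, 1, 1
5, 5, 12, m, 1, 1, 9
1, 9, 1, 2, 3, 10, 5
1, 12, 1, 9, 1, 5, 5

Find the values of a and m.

a = 3, m = 1

Rows 1 and 4 each multiply to 2700, so every row has product 2700.
Row 2: 12×5×1×5×1×3 = 900, so the missing entry is 2700 ÷ 900 = 3.
Row 5: 5×5×12×1×1×9 = 2700, so the missing entry is 2700 ÷ 2700 = 1.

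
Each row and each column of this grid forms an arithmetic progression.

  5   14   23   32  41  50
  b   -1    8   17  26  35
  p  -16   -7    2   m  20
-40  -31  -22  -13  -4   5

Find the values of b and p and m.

b = -10, p = -25, m = 11

Along each row the entries change by 9 per step; down each column they change by -15.
Row 2: from -1 at column 2, stepping by 9 to column 1 gives -10.
Row 3: from -16 at column 2, stepping by 9 to column 1 gives -25.
Row 3: from -16 at column 2, stepping by 9 to column 5 gives 11.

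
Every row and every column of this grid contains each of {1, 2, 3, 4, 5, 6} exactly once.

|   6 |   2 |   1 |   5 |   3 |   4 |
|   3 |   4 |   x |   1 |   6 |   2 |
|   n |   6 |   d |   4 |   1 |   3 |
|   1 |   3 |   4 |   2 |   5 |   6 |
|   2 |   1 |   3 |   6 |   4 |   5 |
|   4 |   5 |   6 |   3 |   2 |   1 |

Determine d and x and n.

At (row 2, col 3): row 2 already has {1, 2, 3, 4, 6}, so the value is 5.
At (row 3, col 1): column 1 already has {1, 2, 3, 4, 6}, so the value is 5.
At (row 3, col 3): row 3 already has {1, 3, 4, 5, 6}, so the value is 2.

d = 2, x = 5, n = 5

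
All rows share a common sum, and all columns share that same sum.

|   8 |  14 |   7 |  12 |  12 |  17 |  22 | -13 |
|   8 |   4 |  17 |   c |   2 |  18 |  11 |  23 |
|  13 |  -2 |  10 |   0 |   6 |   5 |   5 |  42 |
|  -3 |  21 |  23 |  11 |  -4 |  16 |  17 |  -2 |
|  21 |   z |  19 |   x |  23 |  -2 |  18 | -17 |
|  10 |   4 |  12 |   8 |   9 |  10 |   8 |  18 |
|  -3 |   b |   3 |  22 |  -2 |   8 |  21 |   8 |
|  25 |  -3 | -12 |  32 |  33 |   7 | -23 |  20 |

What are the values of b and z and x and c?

Rows 1 and 3 both sum to 79, so that's the common total.
The known cells in row 2 total 83, leaving 79 − 83 = -4 for the blank.
The known cells in row 7 total 57, leaving 79 − 57 = 22 for the blank.
The known cells in column 2 total 60, leaving 79 − 60 = 19 for the blank.
The known cells in row 5 total 81, leaving 79 − 81 = -2 for the blank.

b = 22, z = 19, x = -2, c = -4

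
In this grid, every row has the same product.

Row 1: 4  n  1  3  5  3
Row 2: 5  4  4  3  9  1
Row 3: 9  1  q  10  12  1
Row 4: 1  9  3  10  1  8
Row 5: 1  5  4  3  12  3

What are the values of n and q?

n = 12, q = 2

Rows 4 and 5 each multiply to 2160, so every row has product 2160.
Row 1: 4×1×3×5×3 = 180, so the missing entry is 2160 ÷ 180 = 12.
Row 3: 9×1×10×12×1 = 1080, so the missing entry is 2160 ÷ 1080 = 2.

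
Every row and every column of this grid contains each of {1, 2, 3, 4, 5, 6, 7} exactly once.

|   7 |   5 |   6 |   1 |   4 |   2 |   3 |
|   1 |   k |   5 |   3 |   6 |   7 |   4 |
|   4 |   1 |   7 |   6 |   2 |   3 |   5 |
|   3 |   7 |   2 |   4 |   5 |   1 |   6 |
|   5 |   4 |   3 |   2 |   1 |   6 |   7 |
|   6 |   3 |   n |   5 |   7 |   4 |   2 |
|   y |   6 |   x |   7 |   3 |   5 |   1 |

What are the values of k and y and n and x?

At (row 2, col 2): row 2 already has {1, 3, 4, 5, 6, 7}, so the value is 2.
At (row 7, col 1): column 1 already has {1, 3, 4, 5, 6, 7}, so the value is 2.
Cell (7,3): row 7 already has {1, 2, 3, 5, 6, 7} → 4.
For row 6, column 3: row 6 already has {2, 3, 4, 5, 6, 7}; that leaves 1.

k = 2, y = 2, n = 1, x = 4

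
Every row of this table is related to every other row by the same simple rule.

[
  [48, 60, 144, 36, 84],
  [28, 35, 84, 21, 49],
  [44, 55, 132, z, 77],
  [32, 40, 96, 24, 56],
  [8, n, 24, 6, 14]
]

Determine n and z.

Each row is a constant multiple of every other row — this is a multiplication table with the headers hidden.
Row 5 is 24/144 = 1/6 times row 1, so its entry in column 2 is 60 × 1/6 = 10.
Row 3 is 132/144 = 11/12 times row 1, so its entry in column 4 is 36 × 11/12 = 33.

n = 10, z = 33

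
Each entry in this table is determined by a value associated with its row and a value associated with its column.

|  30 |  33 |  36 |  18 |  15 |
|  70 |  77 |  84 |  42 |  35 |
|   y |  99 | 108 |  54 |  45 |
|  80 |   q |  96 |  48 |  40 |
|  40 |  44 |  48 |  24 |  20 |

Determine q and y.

q = 88, y = 90

Each row is a constant multiple of every other row — this is a multiplication table with the headers hidden.
Row 4 is 40/15 = 8/3 times row 1, so its entry in column 2 is 33 × 8/3 = 88.
Row 3 is 45/15 = 3/1 times row 1, so its entry in column 1 is 30 × 3/1 = 90.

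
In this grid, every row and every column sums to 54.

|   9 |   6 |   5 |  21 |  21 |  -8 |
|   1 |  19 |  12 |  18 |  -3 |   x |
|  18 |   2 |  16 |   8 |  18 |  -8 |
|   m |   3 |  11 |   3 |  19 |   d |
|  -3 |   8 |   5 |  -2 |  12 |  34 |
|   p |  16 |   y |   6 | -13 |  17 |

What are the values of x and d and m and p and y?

The known cells in row 2 total 47, leaving 54 − 47 = 7 for the blank.
The known cells in column 6 total 42, leaving 54 − 42 = 12 for the blank.
The known cells in row 4 total 48, leaving 54 − 48 = 6 for the blank.
The known cells in column 1 total 31, leaving 54 − 31 = 23 for the blank.
The known cells in row 6 total 49, leaving 54 − 49 = 5 for the blank.

x = 7, d = 12, m = 6, p = 23, y = 5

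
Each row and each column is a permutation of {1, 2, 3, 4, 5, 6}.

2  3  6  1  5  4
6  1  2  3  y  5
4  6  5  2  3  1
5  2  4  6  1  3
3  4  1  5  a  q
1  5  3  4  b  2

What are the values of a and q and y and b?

a = 2, q = 6, y = 4, b = 6

For row 5, column 6: column 6 already has {1, 2, 3, 4, 5}; that leaves 6.
For row 5, column 5: row 5 already has {1, 3, 4, 5, 6}; that leaves 2.
Cell (6,5): row 6 already has {1, 2, 3, 4, 5} → 6.
At (row 2, col 5): row 2 already has {1, 2, 3, 5, 6}, so the value is 4.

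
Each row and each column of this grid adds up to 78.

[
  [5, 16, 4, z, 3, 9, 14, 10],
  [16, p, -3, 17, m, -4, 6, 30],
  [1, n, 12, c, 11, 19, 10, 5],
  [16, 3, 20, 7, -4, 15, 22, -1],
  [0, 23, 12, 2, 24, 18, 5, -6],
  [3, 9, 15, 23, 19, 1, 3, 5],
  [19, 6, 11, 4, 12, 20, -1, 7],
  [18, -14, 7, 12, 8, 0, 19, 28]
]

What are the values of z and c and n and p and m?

Row 1 has 5 + 16 + 4 + 3 + 9 + 14 + 10 = 61; the blank must be 78 − 61 = 17.
Column 5 has 3 + 11 − 4 + 24 + 19 + 12 + 8 = 73; the blank must be 78 − 73 = 5.
Row 2 has 16 − 3 + 17 + 5 − 4 + 6 + 30 = 67; the blank must be 78 − 67 = 11.
Column 2 has 16 + 11 + 3 + 23 + 9 + 6 − 14 = 54; the blank must be 78 − 54 = 24.
Row 3 has 1 + 24 + 12 + 11 + 19 + 10 + 5 = 82; the blank must be 78 − 82 = -4.

z = 17, c = -4, n = 24, p = 11, m = 5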